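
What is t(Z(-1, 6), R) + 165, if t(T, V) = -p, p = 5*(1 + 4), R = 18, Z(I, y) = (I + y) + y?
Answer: 140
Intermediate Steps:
Z(I, y) = I + 2*y
p = 25 (p = 5*5 = 25)
t(T, V) = -25 (t(T, V) = -1*25 = -25)
t(Z(-1, 6), R) + 165 = -25 + 165 = 140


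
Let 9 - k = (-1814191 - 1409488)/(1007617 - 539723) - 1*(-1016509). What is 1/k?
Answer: -467894/475611027321 ≈ -9.8377e-7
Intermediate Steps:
k = -475611027321/467894 (k = 9 - ((-1814191 - 1409488)/(1007617 - 539723) - 1*(-1016509)) = 9 - (-3223679/467894 + 1016509) = 9 - 1*475615238367/467894 = 9 - 475615238367/467894 = -475611027321/467894 ≈ -1.0165e+6)
1/k = 1/(-475611027321/467894) = -467894/475611027321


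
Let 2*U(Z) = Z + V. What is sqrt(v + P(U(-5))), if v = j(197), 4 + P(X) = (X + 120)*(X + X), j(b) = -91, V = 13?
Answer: sqrt(897) ≈ 29.950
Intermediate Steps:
U(Z) = 13/2 + Z/2 (U(Z) = (Z + 13)/2 = (13 + Z)/2 = 13/2 + Z/2)
P(X) = -4 + 2*X*(120 + X) (P(X) = -4 + (X + 120)*(X + X) = -4 + (120 + X)*(2*X) = -4 + 2*X*(120 + X))
v = -91
sqrt(v + P(U(-5))) = sqrt(-91 + (-4 + 2*(13/2 + (1/2)*(-5))**2 + 240*(13/2 + (1/2)*(-5)))) = sqrt(-91 + (-4 + 2*(13/2 - 5/2)**2 + 240*(13/2 - 5/2))) = sqrt(-91 + (-4 + 2*4**2 + 240*4)) = sqrt(-91 + (-4 + 2*16 + 960)) = sqrt(-91 + (-4 + 32 + 960)) = sqrt(-91 + 988) = sqrt(897)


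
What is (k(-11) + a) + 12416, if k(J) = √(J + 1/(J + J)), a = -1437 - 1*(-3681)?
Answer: 14660 + 9*I*√66/22 ≈ 14660.0 + 3.3235*I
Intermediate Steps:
a = 2244 (a = -1437 + 3681 = 2244)
k(J) = √(J + 1/(2*J))
(k(-11) + a) + 12416 = (√(2/(-11) + 4*(-11))/2 + 2244) + 12416 = (√(2*(-1/11) - 44)/2 + 2244) + 12416 = (√(-2/11 - 44)/2 + 2244) + 12416 = (√(-486/11)/2 + 2244) + 12416 = ((9*I*√66/11)/2 + 2244) + 12416 = (9*I*√66/22 + 2244) + 12416 = (2244 + 9*I*√66/22) + 12416 = 14660 + 9*I*√66/22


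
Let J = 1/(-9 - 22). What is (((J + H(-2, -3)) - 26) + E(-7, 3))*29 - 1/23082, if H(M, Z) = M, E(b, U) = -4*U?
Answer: -830698129/715542 ≈ -1160.9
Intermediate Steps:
J = -1/31 (J = 1/(-31) = -1/31 ≈ -0.032258)
(((J + H(-2, -3)) - 26) + E(-7, 3))*29 - 1/23082 = (((-1/31 - 2) - 26) - 4*3)*29 - 1/23082 = ((-63/31 - 26) - 12)*29 - 1*1/23082 = (-869/31 - 12)*29 - 1/23082 = -1241/31*29 - 1/23082 = -35989/31 - 1/23082 = -830698129/715542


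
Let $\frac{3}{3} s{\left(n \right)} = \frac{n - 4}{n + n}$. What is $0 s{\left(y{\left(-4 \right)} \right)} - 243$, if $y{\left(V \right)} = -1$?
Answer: $-243$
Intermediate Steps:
$s{\left(n \right)} = \frac{-4 + n}{2 n}$ ($s{\left(n \right)} = \frac{n - 4}{n + n} = \frac{-4 + n}{2 n}$)
$0 s{\left(y{\left(-4 \right)} \right)} - 243 = 0 \frac{-4 - 1}{2 \left(-1\right)} - 243 = 0 \cdot \frac{1}{2} \left(-1\right) \left(-5\right) - 243 = 0 \cdot \frac{5}{2} - 243 = 0 - 243 = -243$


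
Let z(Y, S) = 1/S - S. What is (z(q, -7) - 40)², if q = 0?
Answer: 53824/49 ≈ 1098.4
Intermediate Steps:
(z(q, -7) - 40)² = ((1/(-7) - 1*(-7)) - 40)² = ((-⅐ + 7) - 40)² = (48/7 - 40)² = (-232/7)² = 53824/49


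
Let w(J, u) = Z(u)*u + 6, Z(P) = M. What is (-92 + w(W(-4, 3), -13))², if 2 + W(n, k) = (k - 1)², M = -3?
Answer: 2209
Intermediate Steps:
Z(P) = -3
W(n, k) = -2 + (-1 + k)² (W(n, k) = -2 + (k - 1)² = -2 + (-1 + k)²)
w(J, u) = 6 - 3*u (w(J, u) = -3*u + 6 = 6 - 3*u)
(-92 + w(W(-4, 3), -13))² = (-92 + (6 - 3*(-13)))² = (-92 + (6 + 39))² = (-92 + 45)² = (-47)² = 2209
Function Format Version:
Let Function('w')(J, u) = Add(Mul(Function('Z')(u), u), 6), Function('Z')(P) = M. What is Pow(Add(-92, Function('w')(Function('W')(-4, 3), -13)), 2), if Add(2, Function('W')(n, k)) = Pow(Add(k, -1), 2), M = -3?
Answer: 2209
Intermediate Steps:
Function('Z')(P) = -3
Function('W')(n, k) = Add(-2, Pow(Add(-1, k), 2)) (Function('W')(n, k) = Add(-2, Pow(Add(k, -1), 2)) = Add(-2, Pow(Add(-1, k), 2)))
Function('w')(J, u) = Add(6, Mul(-3, u)) (Function('w')(J, u) = Add(Mul(-3, u), 6) = Add(6, Mul(-3, u)))
Pow(Add(-92, Function('w')(Function('W')(-4, 3), -13)), 2) = Pow(Add(-92, Add(6, Mul(-3, -13))), 2) = Pow(Add(-92, Add(6, 39)), 2) = Pow(Add(-92, 45), 2) = Pow(-47, 2) = 2209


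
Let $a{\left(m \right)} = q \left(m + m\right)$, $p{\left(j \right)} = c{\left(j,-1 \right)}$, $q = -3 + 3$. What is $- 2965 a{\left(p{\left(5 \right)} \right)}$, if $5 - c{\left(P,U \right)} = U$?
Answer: $0$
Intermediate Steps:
$q = 0$
$c{\left(P,U \right)} = 5 - U$
$p{\left(j \right)} = 6$ ($p{\left(j \right)} = 5 - -1 = 5 + 1 = 6$)
$a{\left(m \right)} = 0$ ($a{\left(m \right)} = 0 \left(m + m\right) = 0 \cdot 2 m = 0$)
$- 2965 a{\left(p{\left(5 \right)} \right)} = \left(-2965\right) 0 = 0$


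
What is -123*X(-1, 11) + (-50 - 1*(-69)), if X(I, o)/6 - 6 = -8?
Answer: 1495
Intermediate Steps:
X(I, o) = -12 (X(I, o) = 36 + 6*(-8) = 36 - 48 = -12)
-123*X(-1, 11) + (-50 - 1*(-69)) = -123*(-12) + (-50 - 1*(-69)) = 1476 + (-50 + 69) = 1476 + 19 = 1495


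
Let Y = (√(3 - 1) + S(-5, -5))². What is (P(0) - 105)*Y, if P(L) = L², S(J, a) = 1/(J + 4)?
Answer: -315 + 210*√2 ≈ -18.015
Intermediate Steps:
S(J, a) = 1/(4 + J)
Y = (-1 + √2)² (Y = (√(3 - 1) + 1/(4 - 5))² = (√2 + 1/(-1))² = (√2 - 1)² = (-1 + √2)² ≈ 0.17157)
(P(0) - 105)*Y = (0² - 105)*(-1 + √2)² = (0 - 105)*(-1 + √2)² = -105*(-1 + √2)²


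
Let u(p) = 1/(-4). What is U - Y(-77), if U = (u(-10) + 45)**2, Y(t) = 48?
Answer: 31273/16 ≈ 1954.6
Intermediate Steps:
u(p) = -1/4
U = 32041/16 (U = (-1/4 + 45)**2 = (179/4)**2 = 32041/16 ≈ 2002.6)
U - Y(-77) = 32041/16 - 1*48 = 32041/16 - 48 = 31273/16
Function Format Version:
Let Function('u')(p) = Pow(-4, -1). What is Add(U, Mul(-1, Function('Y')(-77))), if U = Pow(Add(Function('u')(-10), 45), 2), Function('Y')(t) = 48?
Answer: Rational(31273, 16) ≈ 1954.6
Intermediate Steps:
Function('u')(p) = Rational(-1, 4)
U = Rational(32041, 16) (U = Pow(Add(Rational(-1, 4), 45), 2) = Pow(Rational(179, 4), 2) = Rational(32041, 16) ≈ 2002.6)
Add(U, Mul(-1, Function('Y')(-77))) = Add(Rational(32041, 16), Mul(-1, 48)) = Add(Rational(32041, 16), -48) = Rational(31273, 16)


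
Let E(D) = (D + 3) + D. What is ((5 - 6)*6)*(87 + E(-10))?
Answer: -420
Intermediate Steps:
E(D) = 3 + 2*D (E(D) = (3 + D) + D = 3 + 2*D)
((5 - 6)*6)*(87 + E(-10)) = ((5 - 6)*6)*(87 + (3 + 2*(-10))) = (-1*6)*(87 + (3 - 20)) = -6*(87 - 17) = -6*70 = -420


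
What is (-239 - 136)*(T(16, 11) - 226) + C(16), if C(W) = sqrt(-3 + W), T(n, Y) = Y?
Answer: 80625 + sqrt(13) ≈ 80629.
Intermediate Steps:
(-239 - 136)*(T(16, 11) - 226) + C(16) = (-239 - 136)*(11 - 226) + sqrt(-3 + 16) = -375*(-215) + sqrt(13) = 80625 + sqrt(13)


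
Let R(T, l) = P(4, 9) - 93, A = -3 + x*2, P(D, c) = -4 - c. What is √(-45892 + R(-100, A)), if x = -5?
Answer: I*√45998 ≈ 214.47*I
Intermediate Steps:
A = -13 (A = -3 - 5*2 = -3 - 10 = -13)
R(T, l) = -106 (R(T, l) = (-4 - 1*9) - 93 = (-4 - 9) - 93 = -13 - 93 = -106)
√(-45892 + R(-100, A)) = √(-45892 - 106) = √(-45998) = I*√45998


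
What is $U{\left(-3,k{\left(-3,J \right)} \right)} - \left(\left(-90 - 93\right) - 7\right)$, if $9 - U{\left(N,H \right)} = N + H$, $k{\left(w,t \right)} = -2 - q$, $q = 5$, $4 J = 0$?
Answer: $209$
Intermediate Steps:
$J = 0$ ($J = \frac{1}{4} \cdot 0 = 0$)
$k{\left(w,t \right)} = -7$ ($k{\left(w,t \right)} = -2 - 5 = -7$)
$U{\left(N,H \right)} = 9 - H - N$ ($U{\left(N,H \right)} = 9 - \left(N + H\right) = 9 - \left(H + N\right) = 9 - H - N$)
$U{\left(-3,k{\left(-3,J \right)} \right)} - \left(\left(-90 - 93\right) - 7\right) = \left(9 - -7 - -3\right) - \left(\left(-90 - 93\right) - 7\right) = \left(9 + 7 + 3\right) - \left(-183 - 7\right) = 19 - -190 = 19 + 190 = 209$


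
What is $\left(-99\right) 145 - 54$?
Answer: $-14409$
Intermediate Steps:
$\left(-99\right) 145 - 54 = -14355 - 54 = -14409$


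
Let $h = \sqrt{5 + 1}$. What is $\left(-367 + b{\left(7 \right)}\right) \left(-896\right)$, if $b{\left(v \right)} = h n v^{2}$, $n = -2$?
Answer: $328832 + 87808 \sqrt{6} \approx 5.4392 \cdot 10^{5}$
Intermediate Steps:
$h = \sqrt{6} \approx 2.4495$
$b{\left(v \right)} = - 2 \sqrt{6} v^{2}$ ($b{\left(v \right)} = \sqrt{6} \left(- 2 v^{2}\right) = - 2 \sqrt{6} v^{2}$)
$\left(-367 + b{\left(7 \right)}\right) \left(-896\right) = \left(-367 - 2 \sqrt{6} \cdot 7^{2}\right) \left(-896\right) = \left(-367 - 2 \sqrt{6} \cdot 49\right) \left(-896\right) = \left(-367 - 98 \sqrt{6}\right) \left(-896\right) = 328832 + 87808 \sqrt{6}$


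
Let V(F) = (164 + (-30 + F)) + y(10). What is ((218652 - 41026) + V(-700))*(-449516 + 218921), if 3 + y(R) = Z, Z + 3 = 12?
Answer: -40830534270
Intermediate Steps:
Z = 9 (Z = -3 + 12 = 9)
y(R) = 6 (y(R) = -3 + 9 = 6)
V(F) = 140 + F (V(F) = (164 + (-30 + F)) + 6 = (134 + F) + 6 = 140 + F)
((218652 - 41026) + V(-700))*(-449516 + 218921) = ((218652 - 41026) + (140 - 700))*(-449516 + 218921) = (177626 - 560)*(-230595) = 177066*(-230595) = -40830534270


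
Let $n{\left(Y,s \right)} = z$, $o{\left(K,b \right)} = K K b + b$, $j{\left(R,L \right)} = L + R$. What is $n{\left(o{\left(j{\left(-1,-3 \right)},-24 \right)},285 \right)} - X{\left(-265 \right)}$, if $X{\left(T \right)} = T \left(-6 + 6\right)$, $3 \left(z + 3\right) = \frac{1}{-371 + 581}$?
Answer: $- \frac{1889}{630} \approx -2.9984$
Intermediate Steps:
$o{\left(K,b \right)} = b + b K^{2}$ ($o{\left(K,b \right)} = K^{2} b + b = b K^{2} + b = b + b K^{2}$)
$z = - \frac{1889}{630}$ ($z = -3 + \frac{1}{3 \left(-371 + 581\right)} = -3 + \frac{1}{3 \cdot 210} = -3 + \frac{1}{3} \cdot \frac{1}{210} = -3 + \frac{1}{630} = - \frac{1889}{630} \approx -2.9984$)
$X{\left(T \right)} = 0$ ($X{\left(T \right)} = T 0 = 0$)
$n{\left(Y,s \right)} = - \frac{1889}{630}$
$n{\left(o{\left(j{\left(-1,-3 \right)},-24 \right)},285 \right)} - X{\left(-265 \right)} = - \frac{1889}{630} - 0 = - \frac{1889}{630} + 0 = - \frac{1889}{630}$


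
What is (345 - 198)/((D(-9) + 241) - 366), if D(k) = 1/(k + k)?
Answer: -2646/2251 ≈ -1.1755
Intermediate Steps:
D(k) = 1/(2*k)
(345 - 198)/((D(-9) + 241) - 366) = (345 - 198)/(((½)/(-9) + 241) - 366) = 147/(((½)*(-⅑) + 241) - 366) = 147/((-1/18 + 241) - 366) = 147/(4337/18 - 366) = 147/(-2251/18) = 147*(-18/2251) = -2646/2251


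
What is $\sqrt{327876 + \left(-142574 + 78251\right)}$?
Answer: $\sqrt{263553} \approx 513.37$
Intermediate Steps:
$\sqrt{327876 + \left(-142574 + 78251\right)} = \sqrt{327876 - 64323} = \sqrt{263553}$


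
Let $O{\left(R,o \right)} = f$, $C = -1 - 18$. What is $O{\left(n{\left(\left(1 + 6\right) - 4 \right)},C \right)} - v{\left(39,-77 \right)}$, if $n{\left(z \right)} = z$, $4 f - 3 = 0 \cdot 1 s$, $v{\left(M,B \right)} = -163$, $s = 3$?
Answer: $\frac{655}{4} \approx 163.75$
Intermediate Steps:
$f = \frac{3}{4}$ ($f = \frac{3}{4} + \frac{0 \cdot 1 \cdot 3}{4} = \frac{3}{4} + \frac{0 \cdot 3}{4} = \frac{3}{4} + \frac{1}{4} \cdot 0 = \frac{3}{4} + 0 = \frac{3}{4} \approx 0.75$)
$C = -19$ ($C = -1 - 18 = -19$)
$O{\left(R,o \right)} = \frac{3}{4}$
$O{\left(n{\left(\left(1 + 6\right) - 4 \right)},C \right)} - v{\left(39,-77 \right)} = \frac{3}{4} - -163 = \frac{3}{4} + 163 = \frac{655}{4}$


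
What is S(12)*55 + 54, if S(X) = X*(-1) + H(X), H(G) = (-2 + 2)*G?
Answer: -606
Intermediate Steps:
H(G) = 0 (H(G) = 0*G = 0)
S(X) = -X (S(X) = X*(-1) + 0 = -X + 0 = -X)
S(12)*55 + 54 = -1*12*55 + 54 = -12*55 + 54 = -660 + 54 = -606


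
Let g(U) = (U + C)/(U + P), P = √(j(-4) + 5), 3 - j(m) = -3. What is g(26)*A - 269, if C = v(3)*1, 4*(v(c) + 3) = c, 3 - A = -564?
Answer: 515/2 - 81*√11/4 ≈ 190.34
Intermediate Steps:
A = 567 (A = 3 - 1*(-564) = 3 + 564 = 567)
v(c) = -3 + c/4
j(m) = 6 (j(m) = 3 - 1*(-3) = 3 + 3 = 6)
P = √11 (P = √(6 + 5) = √11 ≈ 3.3166)
C = -9/4 (C = (-3 + (¼)*3)*1 = (-3 + ¾)*1 = -9/4*1 = -9/4 ≈ -2.2500)
g(U) = (-9/4 + U)/(U + √11) (g(U) = (U - 9/4)/(U + √11) = (-9/4 + U)/(U + √11))
g(26)*A - 269 = ((-9/4 + 26)/(26 + √11))*567 - 269 = ((95/4)/(26 + √11))*567 - 269 = (95/(4*(26 + √11)))*567 - 269 = 53865/(4*(26 + √11)) - 269 = -269 + 53865/(4*(26 + √11))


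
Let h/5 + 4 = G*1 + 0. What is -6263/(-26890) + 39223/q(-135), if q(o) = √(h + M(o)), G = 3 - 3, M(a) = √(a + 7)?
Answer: 6263/26890 + 39223/(2*√(-5 + 2*I*√2)) ≈ 2083.2 - 7912.9*I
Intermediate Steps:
M(a) = √(7 + a)
G = 0
h = -20 (h = -20 + 5*(0*1 + 0) = -20 + 5*(0 + 0) = -20 + 5*0 = -20 + 0 = -20)
q(o) = √(-20 + √(7 + o))
-6263/(-26890) + 39223/q(-135) = -6263/(-26890) + 39223/(√(-20 + √(7 - 135))) = -6263*(-1/26890) + 39223/(√(-20 + √(-128))) = 6263/26890 + 39223/(√(-20 + 8*I*√2)) = 6263/26890 + 39223/√(-20 + 8*I*√2)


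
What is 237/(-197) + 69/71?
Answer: -3234/13987 ≈ -0.23121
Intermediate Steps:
237/(-197) + 69/71 = 237*(-1/197) + 69*(1/71) = -237/197 + 69/71 = -3234/13987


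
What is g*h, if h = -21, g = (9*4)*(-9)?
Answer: 6804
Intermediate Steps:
g = -324 (g = 36*(-9) = -324)
g*h = -324*(-21) = 6804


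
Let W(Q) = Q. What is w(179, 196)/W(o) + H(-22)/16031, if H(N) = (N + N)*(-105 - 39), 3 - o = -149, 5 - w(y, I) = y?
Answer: -913161/1218356 ≈ -0.74950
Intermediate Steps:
w(y, I) = 5 - y
o = 152 (o = 3 - 1*(-149) = 3 + 149 = 152)
H(N) = -288*N (H(N) = (2*N)*(-144) = -288*N)
w(179, 196)/W(o) + H(-22)/16031 = (5 - 1*179)/152 - 288*(-22)/16031 = (5 - 179)*(1/152) + 6336*(1/16031) = -174*1/152 + 6336/16031 = -87/76 + 6336/16031 = -913161/1218356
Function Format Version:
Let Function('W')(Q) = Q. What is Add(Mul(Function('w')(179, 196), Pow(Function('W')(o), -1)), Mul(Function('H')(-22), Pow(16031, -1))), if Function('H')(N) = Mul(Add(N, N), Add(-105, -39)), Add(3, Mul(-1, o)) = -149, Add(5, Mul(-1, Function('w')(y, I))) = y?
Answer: Rational(-913161, 1218356) ≈ -0.74950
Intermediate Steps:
Function('w')(y, I) = Add(5, Mul(-1, y))
o = 152 (o = Add(3, Mul(-1, -149)) = Add(3, 149) = 152)
Function('H')(N) = Mul(-288, N) (Function('H')(N) = Mul(Mul(2, N), -144) = Mul(-288, N))
Add(Mul(Function('w')(179, 196), Pow(Function('W')(o), -1)), Mul(Function('H')(-22), Pow(16031, -1))) = Add(Mul(Add(5, Mul(-1, 179)), Pow(152, -1)), Mul(Mul(-288, -22), Pow(16031, -1))) = Add(Mul(Add(5, -179), Rational(1, 152)), Mul(6336, Rational(1, 16031))) = Add(Mul(-174, Rational(1, 152)), Rational(6336, 16031)) = Add(Rational(-87, 76), Rational(6336, 16031)) = Rational(-913161, 1218356)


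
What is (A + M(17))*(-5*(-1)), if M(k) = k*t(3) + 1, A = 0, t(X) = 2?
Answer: 175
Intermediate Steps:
M(k) = 1 + 2*k (M(k) = k*2 + 1 = 2*k + 1 = 1 + 2*k)
(A + M(17))*(-5*(-1)) = (0 + (1 + 2*17))*(-5*(-1)) = (0 + (1 + 34))*5 = (0 + 35)*5 = 35*5 = 175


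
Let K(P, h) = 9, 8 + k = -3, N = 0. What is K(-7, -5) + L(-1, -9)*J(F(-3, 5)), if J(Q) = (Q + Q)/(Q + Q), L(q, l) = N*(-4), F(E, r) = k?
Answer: 9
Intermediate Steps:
k = -11 (k = -8 - 3 = -11)
F(E, r) = -11
L(q, l) = 0 (L(q, l) = 0*(-4) = 0)
J(Q) = 1 (J(Q) = (2*Q)/((2*Q)) = (2*Q)*(1/(2*Q)) = 1)
K(-7, -5) + L(-1, -9)*J(F(-3, 5)) = 9 + 0*1 = 9 + 0 = 9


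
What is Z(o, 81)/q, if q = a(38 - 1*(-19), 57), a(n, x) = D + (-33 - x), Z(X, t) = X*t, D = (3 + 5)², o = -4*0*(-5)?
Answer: 0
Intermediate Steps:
o = 0 (o = 0*(-5) = 0)
D = 64 (D = 8² = 64)
a(n, x) = 31 - x (a(n, x) = 64 + (-33 - x) = 31 - x)
q = -26 (q = 31 - 1*57 = 31 - 57 = -26)
Z(o, 81)/q = (0*81)/(-26) = 0*(-1/26) = 0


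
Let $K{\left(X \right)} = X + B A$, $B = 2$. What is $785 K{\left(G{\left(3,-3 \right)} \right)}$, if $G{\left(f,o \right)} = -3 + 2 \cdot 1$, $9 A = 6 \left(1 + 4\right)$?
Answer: $\frac{13345}{3} \approx 4448.3$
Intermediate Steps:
$A = \frac{10}{3}$ ($A = \frac{6 \left(1 + 4\right)}{9} = \frac{6 \cdot 5}{9} = \frac{1}{9} \cdot 30 = \frac{10}{3} \approx 3.3333$)
$G{\left(f,o \right)} = -1$ ($G{\left(f,o \right)} = -3 + 2 = -1$)
$K{\left(X \right)} = \frac{20}{3} + X$ ($K{\left(X \right)} = X + 2 \cdot \frac{10}{3} = X + \frac{20}{3} = \frac{20}{3} + X$)
$785 K{\left(G{\left(3,-3 \right)} \right)} = 785 \left(\frac{20}{3} - 1\right) = 785 \cdot \frac{17}{3} = \frac{13345}{3}$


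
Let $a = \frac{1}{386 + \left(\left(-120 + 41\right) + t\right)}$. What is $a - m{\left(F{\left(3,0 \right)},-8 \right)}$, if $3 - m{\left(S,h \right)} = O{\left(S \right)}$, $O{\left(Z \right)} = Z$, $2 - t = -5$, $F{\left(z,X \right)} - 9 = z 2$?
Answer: $\frac{3769}{314} \approx 12.003$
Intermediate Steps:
$F{\left(z,X \right)} = 9 + 2 z$ ($F{\left(z,X \right)} = 9 + z 2 = 9 + 2 z$)
$t = 7$ ($t = 2 - -5 = 2 + 5 = 7$)
$m{\left(S,h \right)} = 3 - S$
$a = \frac{1}{314}$ ($a = \frac{1}{386 + \left(\left(-120 + 41\right) + 7\right)} = \frac{1}{386 + \left(-79 + 7\right)} = \frac{1}{386 - 72} = \frac{1}{314} \approx 0.0031847$)
$a - m{\left(F{\left(3,0 \right)},-8 \right)} = \frac{1}{314} - \left(3 - \left(9 + 2 \cdot 3\right)\right) = \frac{1}{314} - \left(3 - \left(9 + 6\right)\right) = \frac{1}{314} - \left(3 - 15\right) = \frac{1}{314} - -12 = \frac{1}{314} + 12 = \frac{3769}{314}$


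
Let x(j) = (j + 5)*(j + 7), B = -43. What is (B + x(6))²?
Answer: 10000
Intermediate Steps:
x(j) = (5 + j)*(7 + j)
(B + x(6))² = (-43 + (35 + 6² + 12*6))² = (-43 + (35 + 36 + 72))² = (-43 + 143)² = 100² = 10000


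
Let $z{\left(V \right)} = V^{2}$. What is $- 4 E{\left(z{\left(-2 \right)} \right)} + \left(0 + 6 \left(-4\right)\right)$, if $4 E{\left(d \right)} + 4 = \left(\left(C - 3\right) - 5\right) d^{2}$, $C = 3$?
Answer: $60$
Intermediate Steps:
$E{\left(d \right)} = -1 - \frac{5 d^{2}}{4}$ ($E{\left(d \right)} = -1 + \frac{\left(\left(3 - 3\right) - 5\right) d^{2}}{4} = -1 + \frac{\left(0 - 5\right) d^{2}}{4} = -1 + \frac{\left(-5\right) d^{2}}{4} = -1 - \frac{5 d^{2}}{4}$)
$- 4 E{\left(z{\left(-2 \right)} \right)} + \left(0 + 6 \left(-4\right)\right) = - 4 \left(-1 - \frac{5 \left(\left(-2\right)^{2}\right)^{2}}{4}\right) + \left(0 + 6 \left(-4\right)\right) = - 4 \left(-1 - \frac{5 \cdot 4^{2}}{4}\right) + \left(0 - 24\right) = - 4 \left(-1 - 20\right) - 24 = \left(-4\right) \left(-21\right) - 24 = 84 - 24 = 60$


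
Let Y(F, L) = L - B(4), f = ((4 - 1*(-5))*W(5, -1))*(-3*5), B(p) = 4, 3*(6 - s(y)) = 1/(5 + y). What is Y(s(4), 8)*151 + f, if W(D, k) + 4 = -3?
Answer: 1549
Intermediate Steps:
s(y) = 6 - 1/(3*(5 + y))
W(D, k) = -7 (W(D, k) = -4 - 3 = -7)
f = 945 (f = ((4 - 1*(-5))*(-7))*(-3*5) = ((4 + 5)*(-7))*(-15) = (9*(-7))*(-15) = -63*(-15) = 945)
Y(F, L) = -4 + L (Y(F, L) = L - 1*4 = L - 4 = -4 + L)
Y(s(4), 8)*151 + f = (-4 + 8)*151 + 945 = 4*151 + 945 = 604 + 945 = 1549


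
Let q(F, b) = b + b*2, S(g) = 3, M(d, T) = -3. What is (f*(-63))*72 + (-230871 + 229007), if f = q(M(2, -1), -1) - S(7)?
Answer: 25352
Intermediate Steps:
q(F, b) = 3*b (q(F, b) = b + 2*b = 3*b)
f = -6 (f = 3*(-1) - 1*3 = -3 - 3 = -6)
(f*(-63))*72 + (-230871 + 229007) = -6*(-63)*72 + (-230871 + 229007) = 378*72 - 1864 = 27216 - 1864 = 25352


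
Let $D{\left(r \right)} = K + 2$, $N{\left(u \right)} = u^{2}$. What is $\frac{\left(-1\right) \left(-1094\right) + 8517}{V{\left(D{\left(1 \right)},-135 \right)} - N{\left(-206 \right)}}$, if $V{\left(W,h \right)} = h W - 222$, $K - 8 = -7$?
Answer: $- \frac{9611}{43063} \approx -0.22318$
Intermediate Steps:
$K = 1$ ($K = 8 - 7 = 1$)
$D{\left(r \right)} = 3$ ($D{\left(r \right)} = 1 + 2 = 3$)
$V{\left(W,h \right)} = -222 + W h$ ($V{\left(W,h \right)} = W h - 222 = -222 + W h$)
$\frac{\left(-1\right) \left(-1094\right) + 8517}{V{\left(D{\left(1 \right)},-135 \right)} - N{\left(-206 \right)}} = \frac{\left(-1\right) \left(-1094\right) + 8517}{\left(-222 + 3 \left(-135\right)\right) - \left(-206\right)^{2}} = \frac{1094 + 8517}{\left(-222 - 405\right) - 42436} = \frac{9611}{-627 - 42436} = \frac{9611}{-43063} = 9611 \left(- \frac{1}{43063}\right) = - \frac{9611}{43063}$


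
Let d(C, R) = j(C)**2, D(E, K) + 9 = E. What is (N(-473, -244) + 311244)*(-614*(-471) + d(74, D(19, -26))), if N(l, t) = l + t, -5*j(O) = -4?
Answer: 2245068599382/25 ≈ 8.9803e+10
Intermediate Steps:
D(E, K) = -9 + E
j(O) = 4/5 (j(O) = -1/5*(-4) = 4/5)
d(C, R) = 16/25 (d(C, R) = (4/5)**2 = 16/25)
(N(-473, -244) + 311244)*(-614*(-471) + d(74, D(19, -26))) = ((-473 - 244) + 311244)*(-614*(-471) + 16/25) = (-717 + 311244)*(289194 + 16/25) = 310527*(7229866/25) = 2245068599382/25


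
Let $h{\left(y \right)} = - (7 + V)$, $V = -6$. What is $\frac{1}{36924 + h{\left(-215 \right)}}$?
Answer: $\frac{1}{36923} \approx 2.7083 \cdot 10^{-5}$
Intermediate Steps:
$h{\left(y \right)} = -1$ ($h{\left(y \right)} = - (7 - 6) = \left(-1\right) 1 = -1$)
$\frac{1}{36924 + h{\left(-215 \right)}} = \frac{1}{36924 - 1} = \frac{1}{36923}$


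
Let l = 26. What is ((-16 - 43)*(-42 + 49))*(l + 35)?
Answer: -25193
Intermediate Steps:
((-16 - 43)*(-42 + 49))*(l + 35) = ((-16 - 43)*(-42 + 49))*(26 + 35) = -59*7*61 = -413*61 = -25193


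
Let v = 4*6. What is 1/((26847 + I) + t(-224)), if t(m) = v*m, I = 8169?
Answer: 1/29640 ≈ 3.3738e-5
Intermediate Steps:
v = 24
t(m) = 24*m
1/((26847 + I) + t(-224)) = 1/((26847 + 8169) + 24*(-224)) = 1/(35016 - 5376) = 1/29640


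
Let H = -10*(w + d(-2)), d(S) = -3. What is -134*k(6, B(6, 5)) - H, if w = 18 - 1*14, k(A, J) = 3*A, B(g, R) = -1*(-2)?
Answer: -2402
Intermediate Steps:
B(g, R) = 2
w = 4 (w = 18 - 14 = 4)
H = -10 (H = -10*(4 - 3) = -10*1 = -10)
-134*k(6, B(6, 5)) - H = -402*6 - 1*(-10) = -134*18 + 10 = -2412 + 10 = -2402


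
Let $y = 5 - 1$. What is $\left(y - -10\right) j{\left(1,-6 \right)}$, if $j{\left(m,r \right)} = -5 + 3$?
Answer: $-28$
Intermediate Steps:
$j{\left(m,r \right)} = -2$
$y = 4$ ($y = 5 - 1 = 4$)
$\left(y - -10\right) j{\left(1,-6 \right)} = \left(4 - -10\right) \left(-2\right) = \left(4 + 10\right) \left(-2\right) = 14 \left(-2\right) = -28$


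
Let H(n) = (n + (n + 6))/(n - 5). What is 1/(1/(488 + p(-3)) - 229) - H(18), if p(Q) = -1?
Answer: -4690255/1449786 ≈ -3.2351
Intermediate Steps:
H(n) = (6 + 2*n)/(-5 + n) (H(n) = (n + (6 + n))/(-5 + n) = (6 + 2*n)/(-5 + n))
1/(1/(488 + p(-3)) - 229) - H(18) = 1/(1/(488 - 1) - 229) - 2*(3 + 18)/(-5 + 18) = 1/(1/487 - 229) - 2*21/13 = 1/(-111522/487) - 1*42/13 = -487/111522 - 42/13 = -4690255/1449786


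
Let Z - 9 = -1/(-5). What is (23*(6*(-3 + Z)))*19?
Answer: 81282/5 ≈ 16256.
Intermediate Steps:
Z = 46/5 (Z = 9 - 1/(-5) = 9 - 1*(-1/5) = 9 + 1/5 = 46/5 ≈ 9.2000)
(23*(6*(-3 + Z)))*19 = (23*(6*(-3 + 46/5)))*19 = (23*(6*(31/5)))*19 = (23*(186/5))*19 = (4278/5)*19 = 81282/5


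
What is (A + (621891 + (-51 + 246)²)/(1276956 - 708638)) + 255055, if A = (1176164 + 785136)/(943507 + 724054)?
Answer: 120859548312525083/473852466199 ≈ 2.5506e+5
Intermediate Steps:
A = 1961300/1667561 ≈ 1.1761
(A + (621891 + (-51 + 246)²)/(1276956 - 708638)) + 255055 = (1961300/1667561 + (621891 + (-51 + 246)²)/(1276956 - 708638)) + 255055 = (1961300/1667561 + (621891 + 195²)/568318) + 255055 = (1961300/1667561 + (621891 + 38025)*(1/568318)) + 255055 = (1961300/1667561 + 659916*(1/568318)) + 255055 = (1961300/1667561 + 329958/284159) + 255055 = 1107546139138/473852466199 + 255055 = 120859548312525083/473852466199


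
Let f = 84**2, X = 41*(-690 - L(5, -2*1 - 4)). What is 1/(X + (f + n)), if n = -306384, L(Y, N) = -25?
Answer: -1/326593 ≈ -3.0619e-6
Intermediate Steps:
X = -27265 (X = 41*(-690 - 1*(-25)) = 41*(-690 + 25) = 41*(-665) = -27265)
f = 7056
1/(X + (f + n)) = 1/(-27265 + (7056 - 306384)) = 1/(-27265 - 299328) = 1/(-326593) = -1/326593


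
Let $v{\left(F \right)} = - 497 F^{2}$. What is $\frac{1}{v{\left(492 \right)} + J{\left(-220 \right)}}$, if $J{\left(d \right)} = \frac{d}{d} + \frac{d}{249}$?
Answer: $- \frac{249}{29956146163} \approx -8.3122 \cdot 10^{-9}$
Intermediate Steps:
$J{\left(d \right)} = 1 + \frac{d}{249}$ ($J{\left(d \right)} = 1 + d \frac{1}{249} = 1 + \frac{d}{249}$)
$\frac{1}{v{\left(492 \right)} + J{\left(-220 \right)}} = \frac{1}{- 497 \cdot 492^{2} + \left(1 + \frac{1}{249} \left(-220\right)\right)} = \frac{1}{\left(-497\right) 242064 + \left(1 - \frac{220}{249}\right)} = \frac{1}{-120305808 + \frac{29}{249}} = \frac{1}{- \frac{29956146163}{249}} = - \frac{249}{29956146163}$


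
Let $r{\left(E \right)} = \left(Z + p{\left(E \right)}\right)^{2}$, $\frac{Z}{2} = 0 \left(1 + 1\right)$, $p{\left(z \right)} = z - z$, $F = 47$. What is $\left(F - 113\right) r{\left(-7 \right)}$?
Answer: $0$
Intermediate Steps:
$p{\left(z \right)} = 0$
$Z = 0$ ($Z = 2 \cdot 0 \left(1 + 1\right) = 2 \cdot 0 \cdot 2 = 2 \cdot 0 = 0$)
$r{\left(E \right)} = 0$ ($r{\left(E \right)} = \left(0 + 0\right)^{2} = 0^{2} = 0$)
$\left(F - 113\right) r{\left(-7 \right)} = \left(47 - 113\right) 0 = \left(-66\right) 0 = 0$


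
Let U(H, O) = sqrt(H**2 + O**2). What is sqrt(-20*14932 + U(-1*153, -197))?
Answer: sqrt(-298640 + sqrt(62218)) ≈ 546.25*I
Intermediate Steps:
sqrt(-20*14932 + U(-1*153, -197)) = sqrt(-20*14932 + sqrt((-1*153)**2 + (-197)**2)) = sqrt(-298640 + sqrt((-153)**2 + 38809)) = sqrt(-298640 + sqrt(23409 + 38809)) = sqrt(-298640 + sqrt(62218))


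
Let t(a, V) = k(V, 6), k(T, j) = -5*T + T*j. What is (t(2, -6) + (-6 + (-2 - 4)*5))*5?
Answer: -210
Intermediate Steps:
t(a, V) = V (t(a, V) = V*(-5 + 6) = V*1 = V)
(t(2, -6) + (-6 + (-2 - 4)*5))*5 = (-6 + (-6 + (-2 - 4)*5))*5 = (-6 + (-6 - 6*5))*5 = (-6 + (-6 - 30))*5 = (-6 - 36)*5 = -42*5 = -210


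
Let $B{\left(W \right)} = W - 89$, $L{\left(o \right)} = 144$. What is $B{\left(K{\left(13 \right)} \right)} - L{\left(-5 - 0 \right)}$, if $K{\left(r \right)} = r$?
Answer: $-220$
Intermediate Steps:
$B{\left(W \right)} = -89 + W$
$B{\left(K{\left(13 \right)} \right)} - L{\left(-5 - 0 \right)} = \left(-89 + 13\right) - 144 = -76 - 144 = -220$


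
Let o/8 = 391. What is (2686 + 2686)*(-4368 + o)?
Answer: -6661280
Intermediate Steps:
o = 3128 (o = 8*391 = 3128)
(2686 + 2686)*(-4368 + o) = (2686 + 2686)*(-4368 + 3128) = 5372*(-1240) = -6661280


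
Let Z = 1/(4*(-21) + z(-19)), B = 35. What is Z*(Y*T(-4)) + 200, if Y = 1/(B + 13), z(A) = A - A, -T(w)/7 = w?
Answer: 28799/144 ≈ 199.99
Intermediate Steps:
T(w) = -7*w
z(A) = 0
Y = 1/48 (Y = 1/(35 + 13) = 1/48 ≈ 0.020833)
Z = -1/84 (Z = 1/(4*(-21) + 0) = 1/(-84 + 0) = 1/(-84) = -1/84 ≈ -0.011905)
Z*(Y*T(-4)) + 200 = -(-7*(-4))/4032 + 200 = -28/4032 + 200 = -1/84*7/12 + 200 = -1/144 + 200 = 28799/144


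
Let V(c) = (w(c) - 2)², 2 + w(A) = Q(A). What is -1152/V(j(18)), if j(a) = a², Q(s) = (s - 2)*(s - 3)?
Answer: -288/2670719041 ≈ -1.0784e-7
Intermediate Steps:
Q(s) = (-3 + s)*(-2 + s) (Q(s) = (-2 + s)*(-3 + s) = (-3 + s)*(-2 + s))
w(A) = 4 + A² - 5*A (w(A) = -2 + (6 + A² - 5*A) = 4 + A² - 5*A)
V(c) = (2 + c² - 5*c)² (V(c) = ((4 + c² - 5*c) - 2)² = (2 + c² - 5*c)²)
-1152/V(j(18)) = -1152/(2 + (18²)² - 5*18²)² = -1152/(2 + 324² - 5*324)² = -1152/(2 + 104976 - 1620)² = -1152/(103358²) = -1152/10682876164 = -1152*1/10682876164 = -288/2670719041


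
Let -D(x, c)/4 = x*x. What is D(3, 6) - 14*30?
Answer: -456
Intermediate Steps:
D(x, c) = -4*x² (D(x, c) = -4*x*x = -4*x²)
D(3, 6) - 14*30 = -4*3² - 14*30 = -4*9 - 420 = -36 - 420 = -456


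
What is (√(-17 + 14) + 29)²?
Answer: (29 + I*√3)² ≈ 838.0 + 100.46*I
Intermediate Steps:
(√(-17 + 14) + 29)² = (√(-3) + 29)² = (I*√3 + 29)² = (29 + I*√3)²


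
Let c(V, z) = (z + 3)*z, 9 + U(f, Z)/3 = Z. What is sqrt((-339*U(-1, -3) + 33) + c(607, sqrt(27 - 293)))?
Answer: sqrt(11971 + 3*I*sqrt(266)) ≈ 109.41 + 0.2236*I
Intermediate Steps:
U(f, Z) = -27 + 3*Z
c(V, z) = z*(3 + z) (c(V, z) = (3 + z)*z = z*(3 + z))
sqrt((-339*U(-1, -3) + 33) + c(607, sqrt(27 - 293))) = sqrt((-339*(-27 + 3*(-3)) + 33) + sqrt(27 - 293)*(3 + sqrt(27 - 293))) = sqrt((-339*(-27 - 9) + 33) + sqrt(-266)*(3 + sqrt(-266))) = sqrt((-339*(-36) + 33) + (I*sqrt(266))*(3 + I*sqrt(266))) = sqrt((12204 + 33) + I*sqrt(266)*(3 + I*sqrt(266))) = sqrt(12237 + I*sqrt(266)*(3 + I*sqrt(266)))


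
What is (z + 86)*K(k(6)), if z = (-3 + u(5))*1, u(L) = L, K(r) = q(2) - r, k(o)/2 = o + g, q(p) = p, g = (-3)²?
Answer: -2464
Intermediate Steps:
g = 9
k(o) = 18 + 2*o (k(o) = 2*(o + 9) = 2*(9 + o) = 18 + 2*o)
K(r) = 2 - r
z = 2 (z = (-3 + 5)*1 = 2*1 = 2)
(z + 86)*K(k(6)) = (2 + 86)*(2 - (18 + 2*6)) = 88*(2 - (18 + 12)) = 88*(2 - 1*30) = 88*(2 - 30) = 88*(-28) = -2464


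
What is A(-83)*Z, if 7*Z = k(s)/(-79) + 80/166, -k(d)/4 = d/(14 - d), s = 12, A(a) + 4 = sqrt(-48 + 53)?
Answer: -2944/6557 + 736*sqrt(5)/6557 ≈ -0.19800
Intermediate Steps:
A(a) = -4 + sqrt(5) (A(a) = -4 + sqrt(-48 + 53) = -4 + sqrt(5))
k(d) = -4*d/(14 - d)
Z = 736/6557 (Z = ((4*12/(-14 + 12))/(-79) + 80/166)/7 = ((4*12/(-2))*(-1/79) + 80*(1/166))/7 = ((4*12*(-1/2))*(-1/79) + 40/83)/7 = (-24*(-1/79) + 40/83)/7 = (24/79 + 40/83)/7 = (1/7)*(5152/6557) = 736/6557 ≈ 0.11225)
A(-83)*Z = (-4 + sqrt(5))*(736/6557) = -2944/6557 + 736*sqrt(5)/6557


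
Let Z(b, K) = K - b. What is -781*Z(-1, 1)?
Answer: -1562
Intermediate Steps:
-781*Z(-1, 1) = -781*(1 - 1*(-1)) = -781*(1 + 1) = -781*2 = -1562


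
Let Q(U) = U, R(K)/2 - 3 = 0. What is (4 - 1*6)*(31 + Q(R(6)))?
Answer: -74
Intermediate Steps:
R(K) = 6 (R(K) = 6 + 2*0 = 6 + 0 = 6)
(4 - 1*6)*(31 + Q(R(6))) = (4 - 1*6)*(31 + 6) = (4 - 6)*37 = -2*37 = -74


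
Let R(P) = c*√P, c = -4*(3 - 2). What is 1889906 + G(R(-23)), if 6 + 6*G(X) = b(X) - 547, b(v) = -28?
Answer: 11338855/6 ≈ 1.8898e+6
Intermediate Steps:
c = -4 (c = -4*1 = -4)
R(P) = -4*√P
G(X) = -581/6 (G(X) = -1 + (-28 - 547)/6 = -1 + (⅙)*(-575) = -1 - 575/6 = -581/6)
1889906 + G(R(-23)) = 1889906 - 581/6 = 11338855/6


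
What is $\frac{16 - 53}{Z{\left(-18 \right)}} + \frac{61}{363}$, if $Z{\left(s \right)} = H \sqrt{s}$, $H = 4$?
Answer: $\frac{61}{363} + \frac{37 i \sqrt{2}}{24} \approx 0.16804 + 2.1802 i$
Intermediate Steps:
$Z{\left(s \right)} = 4 \sqrt{s}$
$\frac{16 - 53}{Z{\left(-18 \right)}} + \frac{61}{363} = \frac{16 - 53}{4 \sqrt{-18}} + \frac{61}{363} = \frac{16 - 53}{4 \cdot 3 i \sqrt{2}} + 61 \cdot \frac{1}{363} = - \frac{37}{12 i \sqrt{2}} + \frac{61}{363} = - 37 \left(- \frac{i \sqrt{2}}{24}\right) + \frac{61}{363} = \frac{37 i \sqrt{2}}{24} + \frac{61}{363} = \frac{61}{363} + \frac{37 i \sqrt{2}}{24}$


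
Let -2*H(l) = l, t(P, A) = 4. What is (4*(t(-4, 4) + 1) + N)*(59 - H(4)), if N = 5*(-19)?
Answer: -4575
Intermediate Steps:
N = -95
H(l) = -l/2
(4*(t(-4, 4) + 1) + N)*(59 - H(4)) = (4*(4 + 1) - 95)*(59 - (-1)*4/2) = (4*5 - 95)*(59 - 1*(-2)) = (20 - 95)*(59 + 2) = -75*61 = -4575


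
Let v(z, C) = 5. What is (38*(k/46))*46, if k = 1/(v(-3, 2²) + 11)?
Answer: 19/8 ≈ 2.3750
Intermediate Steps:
k = 1/16 (k = 1/(5 + 11) = 1/16 ≈ 0.062500)
(38*(k/46))*46 = (38*((1/16)/46))*46 = (38*((1/16)*(1/46)))*46 = (38*(1/736))*46 = (19/368)*46 = 19/8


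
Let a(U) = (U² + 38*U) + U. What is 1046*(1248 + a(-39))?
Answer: 1305408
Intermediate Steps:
a(U) = U² + 39*U
1046*(1248 + a(-39)) = 1046*(1248 - 39*(39 - 39)) = 1046*(1248 - 39*0) = 1046*(1248 + 0) = 1046*1248 = 1305408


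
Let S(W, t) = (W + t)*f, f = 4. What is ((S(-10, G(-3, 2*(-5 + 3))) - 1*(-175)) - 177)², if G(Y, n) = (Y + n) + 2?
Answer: 3844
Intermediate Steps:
G(Y, n) = 2 + Y + n
S(W, t) = 4*W + 4*t (S(W, t) = (W + t)*4 = 4*W + 4*t)
((S(-10, G(-3, 2*(-5 + 3))) - 1*(-175)) - 177)² = (((4*(-10) + 4*(2 - 3 + 2*(-5 + 3))) - 1*(-175)) - 177)² = (((-40 + 4*(2 - 3 + 2*(-2))) + 175) - 177)² = (((-40 + 4*(2 - 3 - 4)) + 175) - 177)² = (((-40 + 4*(-5)) + 175) - 177)² = (((-40 - 20) + 175) - 177)² = ((-60 + 175) - 177)² = (115 - 177)² = (-62)² = 3844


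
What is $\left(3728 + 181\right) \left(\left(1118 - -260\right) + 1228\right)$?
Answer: $10186854$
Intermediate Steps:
$\left(3728 + 181\right) \left(\left(1118 - -260\right) + 1228\right) = 3909 \left(\left(1118 + 260\right) + 1228\right) = 3909 \left(1378 + 1228\right) = 3909 \cdot 2606 = 10186854$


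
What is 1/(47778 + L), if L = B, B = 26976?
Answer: 1/74754 ≈ 1.3377e-5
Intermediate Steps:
L = 26976
1/(47778 + L) = 1/(47778 + 26976) = 1/74754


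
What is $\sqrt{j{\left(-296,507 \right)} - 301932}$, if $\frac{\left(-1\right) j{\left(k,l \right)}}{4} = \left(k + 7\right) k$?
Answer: $2 i \sqrt{161027} \approx 802.56 i$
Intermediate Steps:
$j{\left(k,l \right)} = - 4 k \left(7 + k\right)$ ($j{\left(k,l \right)} = - 4 \left(k + 7\right) k = - 4 \left(7 + k\right) k = - 4 k \left(7 + k\right)$)
$\sqrt{j{\left(-296,507 \right)} - 301932} = \sqrt{\left(-4\right) \left(-296\right) \left(7 - 296\right) - 301932} = \sqrt{\left(-4\right) \left(-296\right) \left(-289\right) - 301932} = \sqrt{-342176 - 301932} = \sqrt{-644108} = 2 i \sqrt{161027}$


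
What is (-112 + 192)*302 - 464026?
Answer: -439866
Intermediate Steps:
(-112 + 192)*302 - 464026 = 80*302 - 464026 = 24160 - 464026 = -439866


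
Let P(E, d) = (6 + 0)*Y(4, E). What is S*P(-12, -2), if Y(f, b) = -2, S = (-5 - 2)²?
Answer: -588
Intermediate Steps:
S = 49 (S = (-7)² = 49)
P(E, d) = -12 (P(E, d) = (6 + 0)*(-2) = 6*(-2) = -12)
S*P(-12, -2) = 49*(-12) = -588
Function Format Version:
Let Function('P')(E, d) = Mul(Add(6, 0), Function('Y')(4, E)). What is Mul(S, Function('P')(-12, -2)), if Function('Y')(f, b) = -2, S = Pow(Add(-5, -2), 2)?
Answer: -588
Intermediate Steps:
S = 49 (S = Pow(-7, 2) = 49)
Function('P')(E, d) = -12 (Function('P')(E, d) = Mul(Add(6, 0), -2) = Mul(6, -2) = -12)
Mul(S, Function('P')(-12, -2)) = Mul(49, -12) = -588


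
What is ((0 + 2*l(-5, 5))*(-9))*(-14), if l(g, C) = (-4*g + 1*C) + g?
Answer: 5040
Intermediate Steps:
l(g, C) = C - 3*g (l(g, C) = (-4*g + C) + g = (C - 4*g) + g = C - 3*g)
((0 + 2*l(-5, 5))*(-9))*(-14) = ((0 + 2*(5 - 3*(-5)))*(-9))*(-14) = ((0 + 2*(5 + 15))*(-9))*(-14) = ((0 + 2*20)*(-9))*(-14) = ((0 + 40)*(-9))*(-14) = (40*(-9))*(-14) = -360*(-14) = 5040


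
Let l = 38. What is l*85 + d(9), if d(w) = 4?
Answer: 3234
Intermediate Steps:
l*85 + d(9) = 38*85 + 4 = 3230 + 4 = 3234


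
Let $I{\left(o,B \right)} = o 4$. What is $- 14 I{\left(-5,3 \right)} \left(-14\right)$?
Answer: $-3920$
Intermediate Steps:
$I{\left(o,B \right)} = 4 o$
$- 14 I{\left(-5,3 \right)} \left(-14\right) = - 14 \cdot 4 \left(-5\right) \left(-14\right) = \left(-14\right) \left(-20\right) \left(-14\right) = 280 \left(-14\right) = -3920$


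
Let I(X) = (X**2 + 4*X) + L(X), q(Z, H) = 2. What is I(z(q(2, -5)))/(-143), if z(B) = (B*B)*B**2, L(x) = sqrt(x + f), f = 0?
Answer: -324/143 ≈ -2.2657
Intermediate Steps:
L(x) = sqrt(x) (L(x) = sqrt(x + 0) = sqrt(x))
z(B) = B**4 (z(B) = B**2*B**2 = B**4)
I(X) = sqrt(X) + X**2 + 4*X (I(X) = (X**2 + 4*X) + sqrt(X) = sqrt(X) + X**2 + 4*X)
I(z(q(2, -5)))/(-143) = (sqrt(2**4) + (2**4)**2 + 4*2**4)/(-143) = (sqrt(16) + 16**2 + 4*16)*(-1/143) = (4 + 256 + 64)*(-1/143) = 324*(-1/143) = -324/143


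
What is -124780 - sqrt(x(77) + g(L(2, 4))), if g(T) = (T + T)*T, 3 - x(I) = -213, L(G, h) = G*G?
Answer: -124780 - 2*sqrt(62) ≈ -1.2480e+5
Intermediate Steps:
L(G, h) = G**2
x(I) = 216 (x(I) = 3 - 1*(-213) = 3 + 213 = 216)
g(T) = 2*T**2 (g(T) = (2*T)*T = 2*T**2)
-124780 - sqrt(x(77) + g(L(2, 4))) = -124780 - sqrt(216 + 2*(2**2)**2) = -124780 - sqrt(216 + 2*4**2) = -124780 - sqrt(216 + 2*16) = -124780 - sqrt(216 + 32) = -124780 - sqrt(248) = -124780 - 2*sqrt(62)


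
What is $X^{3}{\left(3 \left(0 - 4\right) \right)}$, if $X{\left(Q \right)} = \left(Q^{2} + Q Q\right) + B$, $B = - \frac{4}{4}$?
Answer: $23639903$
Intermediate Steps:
$B = -1$ ($B = \left(-4\right) \frac{1}{4} = -1$)
$X{\left(Q \right)} = -1 + 2 Q^{2}$ ($X{\left(Q \right)} = \left(Q^{2} + Q Q\right) - 1 = \left(Q^{2} + Q^{2}\right) - 1 = 2 Q^{2} - 1 = -1 + 2 Q^{2}$)
$X^{3}{\left(3 \left(0 - 4\right) \right)} = \left(-1 + 2 \left(3 \left(0 - 4\right)\right)^{2}\right)^{3} = \left(-1 + 2 \left(3 \left(-4\right)\right)^{2}\right)^{3} = \left(-1 + 2 \left(-12\right)^{2}\right)^{3} = \left(-1 + 2 \cdot 144\right)^{3} = \left(-1 + 288\right)^{3} = 287^{3} = 23639903$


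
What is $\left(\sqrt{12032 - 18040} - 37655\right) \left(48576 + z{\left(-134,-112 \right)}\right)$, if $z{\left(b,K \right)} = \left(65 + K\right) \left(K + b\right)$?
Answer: $-2264496390 + 120276 i \sqrt{1502} \approx -2.2645 \cdot 10^{9} + 4.6614 \cdot 10^{6} i$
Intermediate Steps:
$\left(\sqrt{12032 - 18040} - 37655\right) \left(48576 + z{\left(-134,-112 \right)}\right) = \left(\sqrt{12032 - 18040} - 37655\right) \left(48576 + \left(\left(-112\right)^{2} + 65 \left(-112\right) + 65 \left(-134\right) - -15008\right)\right) = \left(\sqrt{-6008} - 37655\right) \left(48576 + \left(12544 - 7280 - 8710 + 15008\right)\right) = \left(2 i \sqrt{1502} - 37655\right) \left(48576 + 11562\right) = \left(-37655 + 2 i \sqrt{1502}\right) 60138 = -2264496390 + 120276 i \sqrt{1502}$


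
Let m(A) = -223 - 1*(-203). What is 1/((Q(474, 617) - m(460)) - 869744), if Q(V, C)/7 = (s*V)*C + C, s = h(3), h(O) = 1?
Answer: 1/1181801 ≈ 8.4617e-7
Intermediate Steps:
s = 1
m(A) = -20 (m(A) = -223 + 203 = -20)
Q(V, C) = 7*C + 7*C*V (Q(V, C) = 7*((1*V)*C + C) = 7*(V*C + C) = 7*(C*V + C) = 7*(C + C*V) = 7*C + 7*C*V)
1/((Q(474, 617) - m(460)) - 869744) = 1/((7*617*(1 + 474) - 1*(-20)) - 869744) = 1/((7*617*475 + 20) - 869744) = 1/((2051525 + 20) - 869744) = 1/(2051545 - 869744) = 1/1181801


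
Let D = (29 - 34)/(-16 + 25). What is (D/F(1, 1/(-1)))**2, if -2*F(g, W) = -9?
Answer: 100/6561 ≈ 0.015242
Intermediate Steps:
F(g, W) = 9/2 (F(g, W) = -1/2*(-9) = 9/2)
D = -5/9 ≈ -0.55556
(D/F(1, 1/(-1)))**2 = (-5/(9*9/2))**2 = (-5/9*2/9)**2 = (-10/81)**2 = 100/6561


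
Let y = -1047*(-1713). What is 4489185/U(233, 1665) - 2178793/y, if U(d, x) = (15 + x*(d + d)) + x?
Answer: 423815907035/92972023218 ≈ 4.5585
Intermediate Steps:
U(d, x) = 15 + x + 2*d*x (U(d, x) = (15 + x*(2*d)) + x = (15 + 2*d*x) + x = 15 + x + 2*d*x)
y = 1793511
4489185/U(233, 1665) - 2178793/y = 4489185/(15 + 1665 + 2*233*1665) - 2178793/1793511 = 4489185/(15 + 1665 + 775890) - 2178793*1/1793511 = 4489185/777570 - 2178793/1793511 = 4489185*(1/777570) - 2178793/1793511 = 299279/51838 - 2178793/1793511 = 423815907035/92972023218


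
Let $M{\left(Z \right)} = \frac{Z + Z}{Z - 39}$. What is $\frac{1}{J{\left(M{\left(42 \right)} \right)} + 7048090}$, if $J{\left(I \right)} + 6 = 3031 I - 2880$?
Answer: $\frac{1}{7130072} \approx 1.4025 \cdot 10^{-7}$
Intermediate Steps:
$M{\left(Z \right)} = \frac{2 Z}{-39 + Z}$
$J{\left(I \right)} = -2886 + 3031 I$ ($J{\left(I \right)} = -6 + \left(3031 I - 2880\right) = -6 + \left(-2880 + 3031 I\right) = -2886 + 3031 I$)
$\frac{1}{J{\left(M{\left(42 \right)} \right)} + 7048090} = \frac{1}{\left(-2886 + 3031 \cdot 2 \cdot 42 \frac{1}{-39 + 42}\right) + 7048090} = \frac{1}{\left(-2886 + 3031 \cdot 2 \cdot 42 \cdot \frac{1}{3}\right) + 7048090} = \frac{1}{\left(-2886 + 3031 \cdot 28\right) + 7048090} = \frac{1}{\left(-2886 + 84868\right) + 7048090} = \frac{1}{81982 + 7048090} = \frac{1}{7130072}$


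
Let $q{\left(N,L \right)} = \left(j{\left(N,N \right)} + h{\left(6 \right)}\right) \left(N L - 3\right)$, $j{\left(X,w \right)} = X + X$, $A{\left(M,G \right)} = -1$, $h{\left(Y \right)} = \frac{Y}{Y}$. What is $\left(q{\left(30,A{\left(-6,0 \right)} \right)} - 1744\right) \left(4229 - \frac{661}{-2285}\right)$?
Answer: $- \frac{36307369982}{2285} \approx -1.5889 \cdot 10^{7}$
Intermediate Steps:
$h{\left(Y \right)} = 1$
$j{\left(X,w \right)} = 2 X$
$q{\left(N,L \right)} = \left(1 + 2 N\right) \left(-3 + L N\right)$ ($q{\left(N,L \right)} = \left(2 N + 1\right) \left(N L - 3\right) = \left(1 + 2 N\right) \left(L N - 3\right) = \left(1 + 2 N\right) \left(-3 + L N\right)$)
$\left(q{\left(30,A{\left(-6,0 \right)} \right)} - 1744\right) \left(4229 - \frac{661}{-2285}\right) = \left(\left(-3 - 180 - 30 + 2 \left(-1\right) 30^{2}\right) - 1744\right) \left(4229 - \frac{661}{-2285}\right) = \left(\left(-3 - 180 - 30 + 2 \left(-1\right) 900\right) - 1744\right) \left(4229 - - \frac{661}{2285}\right) = \left(\left(-3 - 180 - 30 - 1800\right) - 1744\right) \left(4229 + \frac{661}{2285}\right) = \left(-2013 - 1744\right) \frac{9663926}{2285} = \left(-3757\right) \frac{9663926}{2285} = - \frac{36307369982}{2285}$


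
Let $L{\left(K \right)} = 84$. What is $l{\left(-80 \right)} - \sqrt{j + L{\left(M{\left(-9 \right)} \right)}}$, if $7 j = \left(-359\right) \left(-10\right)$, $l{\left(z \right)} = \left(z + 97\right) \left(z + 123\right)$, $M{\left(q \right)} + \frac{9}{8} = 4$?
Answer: $731 - \frac{\sqrt{29246}}{7} \approx 706.57$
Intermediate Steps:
$M{\left(q \right)} = \frac{23}{8}$ ($M{\left(q \right)} = - \frac{9}{8} + 4 = \frac{23}{8}$)
$l{\left(z \right)} = \left(97 + z\right) \left(123 + z\right)$
$j = \frac{3590}{7}$ ($j = \frac{\left(-359\right) \left(-10\right)}{7} = \frac{1}{7} \cdot 3590 = \frac{3590}{7} \approx 512.86$)
$l{\left(-80 \right)} - \sqrt{j + L{\left(M{\left(-9 \right)} \right)}} = \left(11931 + \left(-80\right)^{2} + 220 \left(-80\right)\right) - \sqrt{\frac{3590}{7} + 84} = \left(11931 + 6400 - 17600\right) - \sqrt{\frac{4178}{7}} = 731 - \frac{\sqrt{29246}}{7}$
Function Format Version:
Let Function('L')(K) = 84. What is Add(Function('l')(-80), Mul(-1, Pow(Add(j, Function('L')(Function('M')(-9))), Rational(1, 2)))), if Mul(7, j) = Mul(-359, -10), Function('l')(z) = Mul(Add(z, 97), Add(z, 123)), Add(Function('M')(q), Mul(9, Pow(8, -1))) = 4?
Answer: Add(731, Mul(Rational(-1, 7), Pow(29246, Rational(1, 2)))) ≈ 706.57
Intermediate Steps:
Function('M')(q) = Rational(23, 8) (Function('M')(q) = Add(Rational(-9, 8), 4) = Rational(23, 8))
Function('l')(z) = Mul(Add(97, z), Add(123, z))
j = Rational(3590, 7) (j = Mul(Rational(1, 7), Mul(-359, -10)) = Mul(Rational(1, 7), 3590) = Rational(3590, 7) ≈ 512.86)
Add(Function('l')(-80), Mul(-1, Pow(Add(j, Function('L')(Function('M')(-9))), Rational(1, 2)))) = Add(Add(11931, Pow(-80, 2), Mul(220, -80)), Mul(-1, Pow(Add(Rational(3590, 7), 84), Rational(1, 2)))) = Add(Add(11931, 6400, -17600), Mul(-1, Pow(Rational(4178, 7), Rational(1, 2)))) = Add(731, Mul(-1, Mul(Rational(1, 7), Pow(29246, Rational(1, 2))))) = Add(731, Mul(Rational(-1, 7), Pow(29246, Rational(1, 2))))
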